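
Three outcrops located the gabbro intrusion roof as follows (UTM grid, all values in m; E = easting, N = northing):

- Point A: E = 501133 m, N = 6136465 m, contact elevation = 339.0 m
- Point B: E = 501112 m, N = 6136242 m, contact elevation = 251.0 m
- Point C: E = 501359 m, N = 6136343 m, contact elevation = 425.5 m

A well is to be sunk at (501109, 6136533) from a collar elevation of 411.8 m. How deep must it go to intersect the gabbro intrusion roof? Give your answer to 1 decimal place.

63.2 m

Let the plane be z = a·E + b·N + c.
Point B−Point A: −21a − 223b = −88;  Point C−Point A: 226a − 122b = 86.5.
Solving gives a = 0.566946752, b = 0.341229230.
Then c = 339 − a·501133 − b·6136465 = −2377717.95.
At (501109, 6136533): z_contact = 284102.12 + 2093964.43 − 2377717.95 = 348.60 m.
Depth below ground = 411.8 − 348.60 = 63.2 m.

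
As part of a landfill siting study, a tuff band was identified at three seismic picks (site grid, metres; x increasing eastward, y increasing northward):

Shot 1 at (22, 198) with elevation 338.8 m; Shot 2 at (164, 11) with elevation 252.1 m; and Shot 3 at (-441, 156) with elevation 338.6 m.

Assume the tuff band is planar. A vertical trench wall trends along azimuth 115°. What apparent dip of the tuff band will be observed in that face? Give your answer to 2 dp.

12.34°

Two edge vectors: Shot 1→Shot 2 = (142, -187, -86.7), Shot 1→Shot 3 = (-463, -42, -0.2).
Normal n = (Shot 1→Shot 2) × (Shot 1→Shot 3) = (-3604, 40170.5, -92545).
So ∂z/∂x = −n_x/n_z = −0.03894 and ∂z/∂y = −n_y/n_z = 0.43406.
Unit vector along 115° is (sin 115°, cos 115°) = (0.9063, -0.4226).
Slope in that direction = a·(0.9063) + b·(-0.4226) = −0.21874.
Apparent dip = arctan|0.21874| = 12.34° (true dip is 23.5°, so apparent ≤ true as expected).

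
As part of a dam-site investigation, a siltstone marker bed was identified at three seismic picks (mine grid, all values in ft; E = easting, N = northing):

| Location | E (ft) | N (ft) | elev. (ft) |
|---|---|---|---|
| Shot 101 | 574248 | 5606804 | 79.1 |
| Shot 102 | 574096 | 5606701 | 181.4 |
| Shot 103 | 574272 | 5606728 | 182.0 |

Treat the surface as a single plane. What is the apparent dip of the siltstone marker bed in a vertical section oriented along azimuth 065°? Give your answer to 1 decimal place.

Two edge vectors: Shot 101→Shot 102 = (-152, -103, 102.3), Shot 101→Shot 103 = (24, -76, 102.9).
Normal n = (Shot 101→Shot 102) × (Shot 101→Shot 103) = (-2823.9, 18096, 14024).
So ∂z/∂E = −n_x/n_z = 0.20136 and ∂z/∂N = −n_y/n_z = −1.29036.
Unit vector along 065° is (sin 65°, cos 65°) = (0.9063, 0.4226).
Slope in that direction = a·(0.9063) + b·(0.4226) = −0.36283.
Apparent dip = arctan|0.36283| = 19.9° (true dip is 52.6°, so apparent ≤ true as expected).

19.9°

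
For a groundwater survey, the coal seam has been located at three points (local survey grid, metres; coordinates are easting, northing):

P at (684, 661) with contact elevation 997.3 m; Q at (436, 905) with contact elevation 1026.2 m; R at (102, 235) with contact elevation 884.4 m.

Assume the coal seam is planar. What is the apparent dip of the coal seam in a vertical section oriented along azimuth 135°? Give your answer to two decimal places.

4.83°

Let the plane be z = a·easting + b·northing + c.
Q−P: −248a + 244b = 28.9;  R−P: −582a − 426b = −112.9.
Solving gives a = 0.06152, b = 0.18097.
Unit vector along 135° is (sin 135°, cos 135°) = (0.7071, -0.7071).
Slope in that direction = a·(0.7071) + b·(-0.7071) = −0.08446.
Apparent dip = arctan|0.08446| = 4.83° (true dip is 10.8°, so apparent ≤ true as expected).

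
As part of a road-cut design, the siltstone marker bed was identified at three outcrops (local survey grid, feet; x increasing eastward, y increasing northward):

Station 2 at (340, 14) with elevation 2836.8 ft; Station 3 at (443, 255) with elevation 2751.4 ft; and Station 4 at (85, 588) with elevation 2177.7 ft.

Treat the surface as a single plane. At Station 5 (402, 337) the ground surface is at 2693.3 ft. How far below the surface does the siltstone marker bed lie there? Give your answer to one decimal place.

40.2 ft

Two edge vectors: Station 2→Station 3 = (103, 241, -85.4), Station 2→Station 4 = (-255, 574, -659.1).
Normal n = (Station 2→Station 3) × (Station 2→Station 4) = (-109823.5, 89664.3, 120577).
So ∂z/∂x = −n_x/n_z = 0.91082 and ∂z/∂y = −n_y/n_z = −0.74363.
Intercept c from Station 2: 2836.8 − 309.68 + 10.41 = 2537.53.
At (402, 337): z_contact = 366.15 − 250.60 + 2537.53 = 2653.08 ft.
Depth below ground = 2693.3 − 2653.08 = 40.2 ft.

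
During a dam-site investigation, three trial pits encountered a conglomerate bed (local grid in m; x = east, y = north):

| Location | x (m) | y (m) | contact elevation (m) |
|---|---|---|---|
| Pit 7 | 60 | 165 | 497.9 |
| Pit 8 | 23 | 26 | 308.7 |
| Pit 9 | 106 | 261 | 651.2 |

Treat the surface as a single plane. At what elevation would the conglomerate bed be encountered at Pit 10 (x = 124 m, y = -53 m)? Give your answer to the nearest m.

336 m

Let the plane be z = a·x + b·y + c.
Pit 8−Pit 7: −37a − 139b = −189.2;  Pit 9−Pit 7: 46a + 96b = 153.3.
Solving gives a = 1.10679, b = 1.06654.
Then c = 497.9 − a·60 − b·165 = 255.51.
At (124, -53): z = 137.2 − 56.5 + 255.51 = 336.2 m.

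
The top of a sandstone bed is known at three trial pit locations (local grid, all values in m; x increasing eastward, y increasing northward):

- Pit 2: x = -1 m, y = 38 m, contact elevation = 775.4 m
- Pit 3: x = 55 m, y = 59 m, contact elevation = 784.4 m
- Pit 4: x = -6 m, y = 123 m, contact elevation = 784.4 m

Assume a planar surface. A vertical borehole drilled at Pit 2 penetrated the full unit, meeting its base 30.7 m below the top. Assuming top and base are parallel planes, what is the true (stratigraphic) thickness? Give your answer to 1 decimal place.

30.3 m

Let the plane be z = a·x + b·y + c.
Pit 3−Pit 2: 56a + 21b = 9;  Pit 4−Pit 2: −5a + 85b = 9.
Solving gives a = 0.11840, b = 0.11285.
|∇z| = √(a²+b²) = 0.16356, so dip δ = arctan(0.16356) = 9.29°.
True thickness = vertical thickness × cos δ = 30.7 × cos 9.29° = 30.3 m.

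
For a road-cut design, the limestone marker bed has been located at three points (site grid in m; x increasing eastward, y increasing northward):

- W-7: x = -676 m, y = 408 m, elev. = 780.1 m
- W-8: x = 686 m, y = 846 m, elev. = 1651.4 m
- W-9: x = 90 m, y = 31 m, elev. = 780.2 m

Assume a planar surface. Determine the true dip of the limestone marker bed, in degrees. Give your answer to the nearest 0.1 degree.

41.2°

Let the plane be z = a·x + b·y + c.
W-8−W-7: 1362a + 438b = 871.3;  W-9−W-7: 766a − 377b = 0.1.
Solving gives a = 0.38696, b = 0.78598.
Gradient magnitude |∇z| = √(a² + b²) = √(0.14974 + 0.61776) = 0.87607.
True dip = arctan(0.87607) = 41.2°, dipping toward SSW (azimuth ≈ 206°).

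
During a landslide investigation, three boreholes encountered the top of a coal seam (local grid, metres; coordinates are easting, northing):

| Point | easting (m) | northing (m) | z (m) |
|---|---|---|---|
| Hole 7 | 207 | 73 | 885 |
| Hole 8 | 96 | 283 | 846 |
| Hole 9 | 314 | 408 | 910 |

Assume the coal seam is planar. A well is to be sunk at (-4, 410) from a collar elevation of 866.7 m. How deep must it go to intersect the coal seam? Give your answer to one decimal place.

Two edge vectors: Hole 7→Hole 8 = (-111, 210, -39), Hole 7→Hole 9 = (107, 335, 25).
Normal n = (Hole 7→Hole 8) × (Hole 7→Hole 9) = (18315, -1398, -59655).
So ∂z/∂easting = −n_x/n_z = 0.30702 and ∂z/∂northing = −n_y/n_z = −0.02343.
Intercept c from Hole 7: 885 − 63.55 + 1.71 = 823.16.
At (-4, 410): z_contact = −1.23 − 9.61 + 823.16 = 812.32 m.
Depth below ground = 866.7 − 812.32 = 54.4 m.

54.4 m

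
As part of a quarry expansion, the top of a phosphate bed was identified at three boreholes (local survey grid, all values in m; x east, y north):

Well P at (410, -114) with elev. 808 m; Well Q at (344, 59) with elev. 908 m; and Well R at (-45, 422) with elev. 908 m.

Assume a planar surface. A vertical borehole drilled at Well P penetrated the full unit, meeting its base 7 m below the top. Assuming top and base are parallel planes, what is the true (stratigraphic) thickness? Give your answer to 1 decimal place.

Two edge vectors: Well P→Well Q = (-66, 173, 100), Well P→Well R = (-455, 536, 100).
Normal n = (Well P→Well Q) × (Well P→Well R) = (-36300, -38900, 43339).
So ∂z/∂x = −n_x/n_z = 0.83758 and ∂z/∂y = −n_y/n_z = 0.89757.
|∇z| = √(a²+b²) = 1.22767, so dip δ = arctan(1.22767) = 50.84°.
True thickness = vertical thickness × cos δ = 7 × cos 50.84° = 4.4 m.

4.4 m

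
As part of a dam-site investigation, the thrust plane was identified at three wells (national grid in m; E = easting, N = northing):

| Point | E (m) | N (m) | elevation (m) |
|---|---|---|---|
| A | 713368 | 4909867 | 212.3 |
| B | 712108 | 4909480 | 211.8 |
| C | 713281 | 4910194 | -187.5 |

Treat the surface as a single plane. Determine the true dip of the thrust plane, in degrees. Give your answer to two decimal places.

Let the plane be z = a·E + b·N + c.
B−A: −1260a − 387b = −0.5;  C−A: −87a + 327b = −399.8.
Solving gives a = 0.34752, b = −1.13017.
Gradient magnitude |∇z| = √(a² + b²) = √(0.12077 + 1.27729) = 1.18239.
True dip = arctan(1.18239) = 49.78°, dipping toward NNW (azimuth ≈ 343°).

49.78°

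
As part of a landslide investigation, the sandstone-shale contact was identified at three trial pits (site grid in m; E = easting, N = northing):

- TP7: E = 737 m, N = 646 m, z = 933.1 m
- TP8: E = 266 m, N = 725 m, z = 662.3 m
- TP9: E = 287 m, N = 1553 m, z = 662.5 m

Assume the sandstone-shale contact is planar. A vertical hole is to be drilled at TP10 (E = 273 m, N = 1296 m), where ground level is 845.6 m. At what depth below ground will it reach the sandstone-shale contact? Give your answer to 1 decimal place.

187.4 m

Let the plane be z = a·E + b·N + c.
TP8−TP7: −471a + 79b = −270.8;  TP9−TP7: −450a + 907b = −270.6.
Solving gives a = 0.572552, b = −0.014280.
Then c = 933.1 − a·737 − b·646 = 520.35.
At (273, 1296): z_contact = 156.31 − 18.51 + 520.35 = 658.15 m.
Depth below ground = 845.6 − 658.15 = 187.4 m.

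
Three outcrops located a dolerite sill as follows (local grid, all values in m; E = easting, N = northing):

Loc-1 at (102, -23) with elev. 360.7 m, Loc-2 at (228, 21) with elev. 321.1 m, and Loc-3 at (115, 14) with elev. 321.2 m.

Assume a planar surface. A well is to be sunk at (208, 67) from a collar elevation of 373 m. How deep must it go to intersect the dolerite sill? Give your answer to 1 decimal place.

103.4 m

Let the plane be z = a·E + b·N + c.
Loc-2−Loc-1: 126a + 44b = −39.6;  Loc-3−Loc-1: 13a + 37b = −39.5.
Solving gives a = 0.06670, b = −1.09100.
Then c = 360.7 − a·102 − b·-23 = 328.80.
At (208, 67): z_contact = 13.87 − 73.10 + 328.80 = 269.58 m.
Depth below ground = 373 − 269.58 = 103.4 m.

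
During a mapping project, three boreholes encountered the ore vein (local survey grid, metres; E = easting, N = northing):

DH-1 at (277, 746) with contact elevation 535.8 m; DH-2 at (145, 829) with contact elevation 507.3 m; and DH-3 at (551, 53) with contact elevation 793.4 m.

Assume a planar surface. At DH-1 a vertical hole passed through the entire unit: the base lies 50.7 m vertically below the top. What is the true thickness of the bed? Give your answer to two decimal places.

47.36 m

Let the plane be z = a·E + b·N + c.
DH-2−DH-1: −132a + 83b = −28.5;  DH-3−DH-1: 274a − 693b = 257.6.
Solving gives a = −0.02372, b = −0.38110.
|∇z| = √(a²+b²) = 0.38183, so dip δ = arctan(0.38183) = 20.90°.
True thickness = vertical thickness × cos δ = 50.7 × cos 20.90° = 47.36 m.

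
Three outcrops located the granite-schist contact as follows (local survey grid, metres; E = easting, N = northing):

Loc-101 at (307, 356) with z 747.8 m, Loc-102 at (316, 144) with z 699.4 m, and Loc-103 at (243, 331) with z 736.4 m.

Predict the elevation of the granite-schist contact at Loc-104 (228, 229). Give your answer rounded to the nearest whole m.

711 m

Let the plane be z = a·E + b·N + c.
Loc-102−Loc-101: 9a − 212b = −48.4;  Loc-103−Loc-101: −64a − 25b = −11.4.
Solving gives a = 0.08749, b = 0.23202.
Then c = 747.8 − a·307 − b·356 = 638.34.
At (228, 229): z = 19.9 + 53.1 + 638.34 = 711.4 m.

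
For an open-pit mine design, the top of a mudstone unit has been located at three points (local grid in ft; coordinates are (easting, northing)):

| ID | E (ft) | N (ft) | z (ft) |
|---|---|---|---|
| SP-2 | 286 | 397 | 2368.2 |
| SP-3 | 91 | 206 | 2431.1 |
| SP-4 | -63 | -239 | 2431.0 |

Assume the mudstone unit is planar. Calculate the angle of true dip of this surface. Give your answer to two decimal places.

27.33°

Two edge vectors: SP-2→SP-3 = (-195, -191, 62.9), SP-2→SP-4 = (-349, -636, 62.8).
Normal n = (SP-2→SP-3) × (SP-2→SP-4) = (28009.6, -9706.1, 57361).
So ∂z/∂E = −n_x/n_z = −0.48830 and ∂z/∂N = −n_y/n_z = 0.16921.
Gradient magnitude |∇z| = √(a² + b²) = √(0.23844 + 0.02863) = 0.51679.
True dip = arctan(0.51679) = 27.33°, dipping toward ESE (azimuth ≈ 109°).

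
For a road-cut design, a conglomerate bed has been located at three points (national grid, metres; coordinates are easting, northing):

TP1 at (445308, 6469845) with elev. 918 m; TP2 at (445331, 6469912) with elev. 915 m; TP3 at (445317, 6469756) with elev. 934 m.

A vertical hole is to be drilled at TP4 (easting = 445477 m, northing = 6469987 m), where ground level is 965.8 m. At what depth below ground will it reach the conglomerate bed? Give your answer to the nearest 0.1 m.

17.6 m

Two edge vectors: TP1→TP2 = (23, 67, -3), TP1→TP3 = (9, -89, 16).
Normal n = (TP1→TP2) × (TP1→TP3) = (805, -395, -2650).
So ∂z/∂easting = −n_x/n_z = 0.303773585 and ∂z/∂northing = −n_y/n_z = −0.149056604.
Intercept c from TP1: 918 − 135272.81 + 964373.12 = 830018.32.
At (445477, 6469987): z_contact = 135324.15 − 964394.29 + 830018.32 = 948.17 m.
Depth below ground = 965.8 − 948.17 = 17.6 m.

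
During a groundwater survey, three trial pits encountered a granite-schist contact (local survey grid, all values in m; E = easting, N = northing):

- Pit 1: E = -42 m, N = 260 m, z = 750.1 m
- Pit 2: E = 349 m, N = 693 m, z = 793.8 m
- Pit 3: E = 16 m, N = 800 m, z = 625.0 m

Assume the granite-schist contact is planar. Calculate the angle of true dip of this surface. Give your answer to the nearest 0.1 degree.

26.6°

Two edge vectors: Pit 1→Pit 2 = (391, 433, 43.7), Pit 1→Pit 3 = (58, 540, -125.1).
Normal n = (Pit 1→Pit 2) × (Pit 1→Pit 3) = (-77766.3, 51448.7, 186026).
So ∂z/∂E = −n_x/n_z = 0.41804 and ∂z/∂N = −n_y/n_z = −0.27657.
Gradient magnitude |∇z| = √(a² + b²) = √(0.17476 + 0.07649) = 0.50125.
True dip = arctan(0.50125) = 26.6°, dipping toward WNW (azimuth ≈ 303°).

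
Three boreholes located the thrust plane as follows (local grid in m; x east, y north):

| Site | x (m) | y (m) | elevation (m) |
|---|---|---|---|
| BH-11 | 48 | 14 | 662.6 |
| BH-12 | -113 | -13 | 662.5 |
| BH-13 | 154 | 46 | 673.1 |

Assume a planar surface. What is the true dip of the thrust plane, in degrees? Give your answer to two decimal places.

Two edge vectors: BH-11→BH-12 = (-161, -27, -0.1), BH-11→BH-13 = (106, 32, 10.5).
Normal n = (BH-11→BH-12) × (BH-11→BH-13) = (-280.3, 1679.9, -2290).
So ∂z/∂x = −n_x/n_z = −0.12240 and ∂z/∂y = −n_y/n_z = 0.73358.
Gradient magnitude |∇z| = √(a² + b²) = √(0.01498 + 0.53814) = 0.74372.
True dip = arctan(0.74372) = 36.64°, dipping toward S (azimuth ≈ 171°).

36.64°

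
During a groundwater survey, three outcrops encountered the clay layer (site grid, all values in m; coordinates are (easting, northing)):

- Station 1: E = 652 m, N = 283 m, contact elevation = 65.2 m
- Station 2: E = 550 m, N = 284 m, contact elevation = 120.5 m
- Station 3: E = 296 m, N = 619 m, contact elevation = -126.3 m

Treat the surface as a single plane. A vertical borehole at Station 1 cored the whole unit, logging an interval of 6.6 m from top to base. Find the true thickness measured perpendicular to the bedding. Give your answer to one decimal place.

4.1 m

Let the plane be z = a·E + b·N + c.
Station 2−Station 1: −102a + 1b = 55.3;  Station 3−Station 1: −356a + 336b = −191.5.
Solving gives a = −0.55349, b = −1.15638.
|∇z| = √(a²+b²) = 1.28202, so dip δ = arctan(1.28202) = 52.05°.
True thickness = vertical thickness × cos δ = 6.6 × cos 52.05° = 4.1 m.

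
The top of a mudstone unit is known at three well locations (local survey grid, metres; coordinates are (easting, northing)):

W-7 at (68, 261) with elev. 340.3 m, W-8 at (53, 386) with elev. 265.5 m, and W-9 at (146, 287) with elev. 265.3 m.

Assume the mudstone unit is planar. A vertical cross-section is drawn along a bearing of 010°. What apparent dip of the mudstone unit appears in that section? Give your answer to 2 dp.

Two edge vectors: W-7→W-8 = (-15, 125, -74.8), W-7→W-9 = (78, 26, -75).
Normal n = (W-7→W-8) × (W-7→W-9) = (-7430.2, -6959.4, -10140).
So ∂z/∂E = −n_x/n_z = −0.73276 and ∂z/∂N = −n_y/n_z = −0.68633.
Unit vector along 010° is (sin 10°, cos 10°) = (0.1736, 0.9848).
Slope in that direction = a·(0.1736) + b·(0.9848) = −0.80315.
Apparent dip = arctan|0.80315| = 38.77° (true dip is 45.1°, so apparent ≤ true as expected).

38.77°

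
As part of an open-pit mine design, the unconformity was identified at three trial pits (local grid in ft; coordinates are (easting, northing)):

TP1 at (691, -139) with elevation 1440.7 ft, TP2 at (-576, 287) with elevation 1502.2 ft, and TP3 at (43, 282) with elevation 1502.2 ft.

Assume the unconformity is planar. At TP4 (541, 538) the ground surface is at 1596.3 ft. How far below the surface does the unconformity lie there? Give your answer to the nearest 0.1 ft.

55.6 ft

Two edge vectors: TP1→TP2 = (-1267, 426, 61.5), TP1→TP3 = (-648, 421, 61.5).
Normal n = (TP1→TP2) × (TP1→TP3) = (307.5, 38068.5, -257359).
So ∂z/∂E = −n_x/n_z = 0.00119 and ∂z/∂N = −n_y/n_z = 0.14792.
Intercept c from TP1: 1440.7 − 0.83 + 20.56 = 1460.44.
At (541, 538): z_contact = 0.65 + 79.58 + 1460.44 = 1540.66 ft.
Depth below ground = 1596.3 − 1540.66 = 55.6 ft.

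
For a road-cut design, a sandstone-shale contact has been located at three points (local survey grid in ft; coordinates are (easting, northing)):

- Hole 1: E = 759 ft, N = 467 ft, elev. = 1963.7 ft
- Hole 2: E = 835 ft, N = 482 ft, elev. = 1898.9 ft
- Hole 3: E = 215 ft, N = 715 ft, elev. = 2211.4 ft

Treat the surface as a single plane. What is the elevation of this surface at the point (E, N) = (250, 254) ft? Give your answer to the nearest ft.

2466 ft

Let the plane be z = a·E + b·N + c.
Hole 2−Hole 1: 76a + 15b = −64.8;  Hole 3−Hole 1: −544a + 248b = 247.7.
Solving gives a = −0.73259, b = −0.60819.
Then c = 1963.7 − a·759 − b·467 = 2803.76.
At (250, 254): z = −183.1 − 154.5 + 2803.76 = 2466.1 ft.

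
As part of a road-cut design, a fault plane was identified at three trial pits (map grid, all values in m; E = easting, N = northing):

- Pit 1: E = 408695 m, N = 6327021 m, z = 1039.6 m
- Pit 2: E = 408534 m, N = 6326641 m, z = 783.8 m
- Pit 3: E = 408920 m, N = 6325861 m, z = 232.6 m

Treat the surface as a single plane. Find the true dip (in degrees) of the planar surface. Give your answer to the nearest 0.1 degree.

34.6°

Two edge vectors: Pit 1→Pit 2 = (-161, -380, -255.8), Pit 1→Pit 3 = (225, -1160, -807).
Normal n = (Pit 1→Pit 2) × (Pit 1→Pit 3) = (9932, -187482, 272260).
So ∂z/∂E = −n_x/n_z = −0.03648 and ∂z/∂N = −n_y/n_z = 0.68861.
Gradient magnitude |∇z| = √(a² + b²) = √(0.00133 + 0.47419) = 0.68958.
True dip = arctan(0.68958) = 34.6°, dipping toward S (azimuth ≈ 177°).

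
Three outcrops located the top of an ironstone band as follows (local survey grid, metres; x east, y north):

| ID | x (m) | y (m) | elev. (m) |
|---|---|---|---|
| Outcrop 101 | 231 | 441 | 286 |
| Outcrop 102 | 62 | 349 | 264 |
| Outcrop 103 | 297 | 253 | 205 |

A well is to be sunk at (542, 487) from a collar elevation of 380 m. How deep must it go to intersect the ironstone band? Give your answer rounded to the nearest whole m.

103 m

Two edge vectors: Outcrop 101→Outcrop 102 = (-169, -92, -22), Outcrop 101→Outcrop 103 = (66, -188, -81).
Normal n = (Outcrop 101→Outcrop 102) × (Outcrop 101→Outcrop 103) = (3316, -15141, 37844).
So ∂z/∂x = −n_x/n_z = −0.08762 and ∂z/∂y = −n_y/n_z = 0.40009.
Intercept c from Outcrop 101: 286 + 20.24 − 176.44 = 129.80.
At (542, 487): z_contact = −47.5 + 194.8 + 129.80 = 277.2 m.
Depth below ground = 380 − 277.2 = 103 m.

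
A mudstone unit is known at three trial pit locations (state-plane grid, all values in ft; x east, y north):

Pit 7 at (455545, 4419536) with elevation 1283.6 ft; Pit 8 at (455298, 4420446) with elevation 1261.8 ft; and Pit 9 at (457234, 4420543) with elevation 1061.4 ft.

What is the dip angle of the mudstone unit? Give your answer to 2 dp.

Let the plane be z = a·x + b·y + c.
Pit 8−Pit 7: −247a + 910b = −21.8;  Pit 9−Pit 7: 1689a + 1007b = −222.2.
Solving gives a = −0.10094, b = −0.05135.
Gradient magnitude |∇z| = √(a² + b²) = √(0.01019 + 0.00264) = 0.11325.
True dip = arctan(0.11325) = 6.46°, dipping toward ENE (azimuth ≈ 063°).

6.46°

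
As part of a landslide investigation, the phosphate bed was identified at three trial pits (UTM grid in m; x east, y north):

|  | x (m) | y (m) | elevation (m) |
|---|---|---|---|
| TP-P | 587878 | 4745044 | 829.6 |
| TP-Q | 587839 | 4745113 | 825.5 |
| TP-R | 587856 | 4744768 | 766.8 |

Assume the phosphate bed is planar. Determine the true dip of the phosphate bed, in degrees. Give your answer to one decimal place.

Let the plane be z = a·x + b·y + c.
TP-Q−TP-P: −39a + 69b = −4.1;  TP-R−TP-P: −22a − 276b = −62.8.
Solving gives a = 0.44494, b = 0.19207.
Gradient magnitude |∇z| = √(a² + b²) = √(0.19798 + 0.03689) = 0.48463.
True dip = arctan(0.48463) = 25.9°, dipping toward WSW (azimuth ≈ 247°).

25.9°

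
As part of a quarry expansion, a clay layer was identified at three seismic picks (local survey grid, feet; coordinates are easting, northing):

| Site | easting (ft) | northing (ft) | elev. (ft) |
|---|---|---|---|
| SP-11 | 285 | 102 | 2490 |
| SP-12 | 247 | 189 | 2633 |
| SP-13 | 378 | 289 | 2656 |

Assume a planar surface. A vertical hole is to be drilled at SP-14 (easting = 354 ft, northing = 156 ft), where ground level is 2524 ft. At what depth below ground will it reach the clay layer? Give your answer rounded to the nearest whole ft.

Let the plane be z = a·easting + b·northing + c.
SP-12−SP-11: −38a + 87b = 143;  SP-13−SP-11: 93a + 187b = 166.
Solving gives a = −0.80930, b = 1.29019.
Then c = 2490 − a·285 − b·102 = 2589.05.
At (354, 156): z_contact = −286.5 + 201.3 + 2589.05 = 2503.8 ft.
Depth below ground = 2524 − 2503.8 = 20 ft.

20 ft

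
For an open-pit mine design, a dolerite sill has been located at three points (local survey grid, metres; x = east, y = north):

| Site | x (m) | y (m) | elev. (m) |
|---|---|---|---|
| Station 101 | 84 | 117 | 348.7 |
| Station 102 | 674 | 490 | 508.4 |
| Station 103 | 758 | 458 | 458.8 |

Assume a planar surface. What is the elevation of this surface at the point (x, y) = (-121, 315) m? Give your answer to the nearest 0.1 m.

Two edge vectors: Station 101→Station 102 = (590, 373, 159.7), Station 101→Station 103 = (674, 341, 110.1).
Normal n = (Station 101→Station 102) × (Station 101→Station 103) = (-13390.4, 42678.8, -50212).
So ∂z/∂x = −n_x/n_z = −0.26668 and ∂z/∂y = −n_y/n_z = 0.84997.
Intercept c from Station 101: 348.7 + 22.40 − 99.45 = 271.65.
At (-121, 315): z = 32.3 + 267.7 + 271.65 = 571.7 m.

571.7 m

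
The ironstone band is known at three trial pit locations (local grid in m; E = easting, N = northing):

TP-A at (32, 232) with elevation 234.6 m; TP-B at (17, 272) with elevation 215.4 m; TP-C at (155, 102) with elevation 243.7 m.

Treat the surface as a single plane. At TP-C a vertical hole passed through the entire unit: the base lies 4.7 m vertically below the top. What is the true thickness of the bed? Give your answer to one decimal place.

Let the plane be z = a·E + b·N + c.
TP-B−TP-A: −15a + 40b = −19.2;  TP-C−TP-A: 123a − 130b = 9.1.
Solving gives a = −0.71785, b = −0.74919.
|∇z| = √(a²+b²) = 1.03759, so dip δ = arctan(1.03759) = 46.06°.
True thickness = vertical thickness × cos δ = 4.7 × cos 46.06° = 3.3 m.

3.3 m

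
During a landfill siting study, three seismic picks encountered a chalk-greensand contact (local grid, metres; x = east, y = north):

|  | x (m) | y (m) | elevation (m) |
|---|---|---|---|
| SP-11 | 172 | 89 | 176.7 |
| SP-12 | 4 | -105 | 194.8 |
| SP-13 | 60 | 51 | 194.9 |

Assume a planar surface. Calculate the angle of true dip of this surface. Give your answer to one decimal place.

11.1°

Let the plane be z = a·x + b·y + c.
SP-12−SP-11: −168a − 194b = 18.1;  SP-13−SP-11: −112a − 38b = 18.2.
Solving gives a = −0.18528, b = 0.06715.
Gradient magnitude |∇z| = √(a² + b²) = √(0.03433 + 0.00451) = 0.19708.
True dip = arctan(0.19708) = 11.1°, dipping toward ESE (azimuth ≈ 110°).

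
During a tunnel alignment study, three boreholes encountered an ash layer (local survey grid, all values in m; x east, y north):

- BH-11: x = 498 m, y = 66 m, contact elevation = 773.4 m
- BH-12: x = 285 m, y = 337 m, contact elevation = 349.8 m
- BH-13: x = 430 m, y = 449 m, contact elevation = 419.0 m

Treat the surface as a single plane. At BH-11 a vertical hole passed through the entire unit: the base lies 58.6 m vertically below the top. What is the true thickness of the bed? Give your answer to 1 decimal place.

Let the plane be z = a·x + b·y + c.
BH-12−BH-11: −213a + 271b = −423.6;  BH-13−BH-11: −68a + 383b = −354.4.
Solving gives a = 1.04822, b = −0.73922.
|∇z| = √(a²+b²) = 1.28266, so dip δ = arctan(1.28266) = 52.06°.
True thickness = vertical thickness × cos δ = 58.6 × cos 52.06° = 36.0 m.

36.0 m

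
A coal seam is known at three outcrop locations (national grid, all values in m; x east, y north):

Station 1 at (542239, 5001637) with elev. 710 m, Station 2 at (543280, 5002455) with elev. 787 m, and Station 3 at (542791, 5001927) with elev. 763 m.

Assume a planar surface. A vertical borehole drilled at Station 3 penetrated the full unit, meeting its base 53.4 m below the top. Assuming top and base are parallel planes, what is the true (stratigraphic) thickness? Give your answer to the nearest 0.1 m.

52.7 m

Two edge vectors: Station 1→Station 2 = (1041, 818, 77), Station 1→Station 3 = (552, 290, 53).
Normal n = (Station 1→Station 2) × (Station 1→Station 3) = (21024, -12669, -149646).
So ∂z/∂x = −n_x/n_z = 0.14049 and ∂z/∂y = −n_y/n_z = −0.08466.
|∇z| = √(a²+b²) = 0.16403, so dip δ = arctan(0.16403) = 9.32°.
True thickness = vertical thickness × cos δ = 53.4 × cos 9.32° = 52.7 m.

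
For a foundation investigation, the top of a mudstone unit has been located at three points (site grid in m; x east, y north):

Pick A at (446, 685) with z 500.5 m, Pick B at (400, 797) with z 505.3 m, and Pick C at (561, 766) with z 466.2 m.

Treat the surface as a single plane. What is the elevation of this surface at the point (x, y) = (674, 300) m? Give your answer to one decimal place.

Let the plane be z = a·x + b·y + c.
Pick B−Pick A: −46a + 112b = 4.8;  Pick C−Pick A: 115a + 81b = −34.3.
Solving gives a = −0.25475, b = −0.06177.
Then c = 500.5 − a·446 − b·685 = 656.43.
At (674, 300): z = −171.7 − 18.5 + 656.43 = 466.2 m.

466.2 m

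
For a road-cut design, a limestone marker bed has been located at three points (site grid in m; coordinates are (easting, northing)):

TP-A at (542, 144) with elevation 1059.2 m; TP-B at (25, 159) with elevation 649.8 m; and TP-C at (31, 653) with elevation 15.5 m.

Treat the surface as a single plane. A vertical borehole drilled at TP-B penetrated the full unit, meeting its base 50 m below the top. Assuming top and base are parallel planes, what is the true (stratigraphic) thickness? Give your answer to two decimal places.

Let the plane be z = a·E + b·N + c.
TP-B−TP-A: −517a + 15b = −409.4;  TP-C−TP-A: −511a + 509b = −1043.7.
Solving gives a = 0.75436, b = −1.29317.
|∇z| = √(a²+b²) = 1.49711, so dip δ = arctan(1.49711) = 56.26°.
True thickness = vertical thickness × cos δ = 50 × cos 56.26° = 27.77 m.

27.77 m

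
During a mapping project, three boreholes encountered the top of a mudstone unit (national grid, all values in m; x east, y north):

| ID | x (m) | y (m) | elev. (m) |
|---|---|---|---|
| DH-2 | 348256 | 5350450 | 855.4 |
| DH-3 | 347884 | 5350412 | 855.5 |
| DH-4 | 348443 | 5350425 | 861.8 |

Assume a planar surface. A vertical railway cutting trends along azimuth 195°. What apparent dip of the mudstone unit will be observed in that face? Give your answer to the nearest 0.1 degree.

Two edge vectors: DH-2→DH-3 = (-372, -38, 0.1), DH-2→DH-4 = (187, -25, 6.4).
Normal n = (DH-2→DH-3) × (DH-2→DH-4) = (-240.7, 2399.5, 16406).
So ∂z/∂x = −n_x/n_z = 0.01467 and ∂z/∂y = −n_y/n_z = −0.14626.
Unit vector along 195° is (sin 195°, cos 195°) = (-0.2588, -0.9659).
Slope in that direction = a·(-0.2588) + b·(-0.9659) = 0.13748.
Apparent dip = arctan|0.13748| = 7.8° (true dip is 8.4°, so apparent ≤ true as expected).

7.8°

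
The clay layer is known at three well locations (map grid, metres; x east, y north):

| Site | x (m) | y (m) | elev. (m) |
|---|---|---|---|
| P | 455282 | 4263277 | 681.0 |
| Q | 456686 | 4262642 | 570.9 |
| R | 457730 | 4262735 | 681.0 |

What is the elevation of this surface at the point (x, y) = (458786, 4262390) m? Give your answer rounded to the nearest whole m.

Let the plane be z = a·x + b·y + c.
Q−P: 1404a − 635b = −110.1;  R−P: 2448a − 542b = 0.
Solving gives a = 0.07520264, b = 0.33966065.
Then c = 681 − a·455282 − b·4263277 = −1481624.84.
At (458786, 4262390): z = 34501.9 + 1447766.1 − 1481624.84 = 643.2 m.

643 m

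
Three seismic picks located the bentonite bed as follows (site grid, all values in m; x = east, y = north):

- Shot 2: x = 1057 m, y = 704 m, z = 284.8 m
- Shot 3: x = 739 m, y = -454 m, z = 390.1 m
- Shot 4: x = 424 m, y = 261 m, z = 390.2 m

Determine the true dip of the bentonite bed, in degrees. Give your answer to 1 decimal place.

Let the plane be z = a·x + b·y + c.
Shot 3−Shot 2: −318a − 1158b = 105.3;  Shot 4−Shot 2: −633a − 443b = 105.4.
Solving gives a = −0.12734, b = −0.05596.
Gradient magnitude |∇z| = √(a² + b²) = √(0.01622 + 0.00313) = 0.13910.
True dip = arctan(0.13910) = 7.9°, dipping toward ENE (azimuth ≈ 066°).

7.9°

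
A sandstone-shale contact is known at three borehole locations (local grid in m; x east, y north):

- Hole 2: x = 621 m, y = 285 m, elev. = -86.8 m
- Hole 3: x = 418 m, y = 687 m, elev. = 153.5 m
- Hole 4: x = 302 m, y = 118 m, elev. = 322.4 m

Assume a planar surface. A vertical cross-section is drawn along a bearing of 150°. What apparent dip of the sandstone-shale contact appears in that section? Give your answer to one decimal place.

Two edge vectors: Hole 2→Hole 3 = (-203, 402, 240.3), Hole 2→Hole 4 = (-319, -167, 409.2).
Normal n = (Hole 2→Hole 3) × (Hole 2→Hole 4) = (204628.5, 6411.9, 162139).
So ∂z/∂x = −n_x/n_z = −1.26206 and ∂z/∂y = −n_y/n_z = −0.03955.
Unit vector along 150° is (sin 150°, cos 150°) = (0.5000, -0.8660).
Slope in that direction = a·(0.5000) + b·(-0.8660) = −0.59678.
Apparent dip = arctan|0.59678| = 30.8° (true dip is 51.6°, so apparent ≤ true as expected).

30.8°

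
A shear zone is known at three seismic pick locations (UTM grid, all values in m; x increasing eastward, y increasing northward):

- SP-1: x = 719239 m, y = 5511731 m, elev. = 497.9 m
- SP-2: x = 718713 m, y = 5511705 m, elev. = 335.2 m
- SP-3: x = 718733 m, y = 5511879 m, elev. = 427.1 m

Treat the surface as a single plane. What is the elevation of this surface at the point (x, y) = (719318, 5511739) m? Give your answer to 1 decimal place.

Two edge vectors: SP-1→SP-2 = (-526, -26, -162.7), SP-1→SP-3 = (-506, 148, -70.8).
Normal n = (SP-1→SP-2) × (SP-1→SP-3) = (25920.4, 45085.4, -91004).
So ∂z/∂x = −n_x/n_z = 0.284827041 and ∂z/∂y = −n_y/n_z = 0.495422179.
Intercept c from SP-1: 497.9 − 204858.72 − 2730633.78 = −2934994.60.
At (719318, 5511739): z = 204881.2 + 2730637.7 − 2934994.60 = 524.4 m.

524.4 m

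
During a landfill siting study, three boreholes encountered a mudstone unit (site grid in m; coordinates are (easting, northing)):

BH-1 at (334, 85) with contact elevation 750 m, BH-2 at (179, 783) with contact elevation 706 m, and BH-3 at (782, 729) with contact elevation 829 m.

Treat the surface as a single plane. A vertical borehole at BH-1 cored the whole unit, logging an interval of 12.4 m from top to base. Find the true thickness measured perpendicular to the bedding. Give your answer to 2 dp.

12.15 m

Two edge vectors: BH-1→BH-2 = (-155, 698, -44), BH-1→BH-3 = (448, 644, 79).
Normal n = (BH-1→BH-2) × (BH-1→BH-3) = (83478, -7467, -412524).
So ∂z/∂E = −n_x/n_z = 0.20236 and ∂z/∂N = −n_y/n_z = −0.01810.
|∇z| = √(a²+b²) = 0.20317, so dip δ = arctan(0.20317) = 11.48°.
True thickness = vertical thickness × cos δ = 12.4 × cos 11.48° = 12.15 m.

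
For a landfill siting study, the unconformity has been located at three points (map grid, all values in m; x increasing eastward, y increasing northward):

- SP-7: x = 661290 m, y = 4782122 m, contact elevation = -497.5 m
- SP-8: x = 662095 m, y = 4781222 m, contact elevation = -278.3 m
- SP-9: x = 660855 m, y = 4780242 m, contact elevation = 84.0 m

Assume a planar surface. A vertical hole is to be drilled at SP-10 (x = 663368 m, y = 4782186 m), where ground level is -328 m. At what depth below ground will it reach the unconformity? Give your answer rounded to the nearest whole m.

310 m

Two edge vectors: SP-7→SP-8 = (805, -900, 219.2), SP-7→SP-9 = (-435, -1880, 581.5).
Normal n = (SP-7→SP-8) × (SP-7→SP-9) = (-111254, -563459.5, -1904900).
So ∂z/∂x = −n_x/n_z = −0.05840412 and ∂z/∂y = −n_y/n_z = −0.29579479.
Intercept c from SP-7: -497.5 + 38622.06 + 1414526.78 = 1452651.34.
At (663368, 4782186): z_contact = −38743.4 − 1414545.7 + 1452651.34 = -637.8 m.
Depth below ground = -328 − (-637.8) = 310 m.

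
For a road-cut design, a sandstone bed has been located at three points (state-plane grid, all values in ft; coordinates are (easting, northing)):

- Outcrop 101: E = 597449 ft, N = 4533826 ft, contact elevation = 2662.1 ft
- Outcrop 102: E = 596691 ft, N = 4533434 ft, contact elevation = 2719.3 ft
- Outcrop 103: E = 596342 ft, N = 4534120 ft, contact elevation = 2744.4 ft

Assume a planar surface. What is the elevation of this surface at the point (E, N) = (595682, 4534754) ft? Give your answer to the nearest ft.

Let the plane be z = a·E + b·N + c.
Outcrop 102−Outcrop 101: −758a − 392b = 57.2;  Outcrop 103−Outcrop 101: −1107a + 294b = 82.3.
Solving gives a = −0.07472396, b = −0.00142662.
Then c = 2662.1 − a·597449 − b·4533826 = 53773.92.
At (595682, 4534754): z = −44511.7 − 6469.4 + 53773.92 = 2792.8 ft.

2793 ft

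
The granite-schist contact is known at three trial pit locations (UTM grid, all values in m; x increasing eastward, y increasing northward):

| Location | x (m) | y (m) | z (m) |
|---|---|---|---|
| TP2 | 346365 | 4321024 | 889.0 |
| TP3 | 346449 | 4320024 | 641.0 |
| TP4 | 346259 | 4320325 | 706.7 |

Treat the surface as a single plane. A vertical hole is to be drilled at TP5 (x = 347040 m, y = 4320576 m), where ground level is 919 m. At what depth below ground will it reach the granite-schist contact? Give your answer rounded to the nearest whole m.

106 m

Let the plane be z = a·x + b·y + c.
TP3−TP2: 84a − 1000b = −248;  TP4−TP2: −106a − 699b = −182.3.
Solving gives a = 0.05432381, b = 0.25256320.
Then c = 889 − a·346365 − b·4321024 = −1109258.51.
At (347040, 4320576): z_contact = 18852.5 + 1091218.5 − 1109258.51 = 812.5 m.
Depth below ground = 919 − 812.5 = 106 m.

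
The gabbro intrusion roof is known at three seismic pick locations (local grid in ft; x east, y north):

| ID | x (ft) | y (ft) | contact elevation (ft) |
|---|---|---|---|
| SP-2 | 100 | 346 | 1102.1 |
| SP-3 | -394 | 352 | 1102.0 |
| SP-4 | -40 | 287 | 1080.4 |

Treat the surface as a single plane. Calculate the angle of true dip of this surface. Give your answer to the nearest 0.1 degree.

Let the plane be z = a·x + b·y + c.
SP-3−SP-2: −494a + 6b = −0.1;  SP-4−SP-2: −140a − 59b = −21.7.
Solving gives a = 0.00454, b = 0.35703.
Gradient magnitude |∇z| = √(a² + b²) = √(0.00002 + 0.12747) = 0.35706.
True dip = arctan(0.35706) = 19.6°, dipping toward S (azimuth ≈ 181°).

19.6°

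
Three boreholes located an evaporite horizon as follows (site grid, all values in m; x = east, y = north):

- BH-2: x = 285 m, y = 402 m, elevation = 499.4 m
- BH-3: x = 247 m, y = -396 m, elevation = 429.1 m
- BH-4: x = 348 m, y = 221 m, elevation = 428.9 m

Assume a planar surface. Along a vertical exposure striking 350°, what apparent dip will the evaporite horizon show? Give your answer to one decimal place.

Two edge vectors: BH-2→BH-3 = (-38, -798, -70.3), BH-2→BH-4 = (63, -181, -70.5).
Normal n = (BH-2→BH-3) × (BH-2→BH-4) = (43534.7, -7107.9, 57152).
So ∂z/∂x = −n_x/n_z = −0.76174 and ∂z/∂y = −n_y/n_z = 0.12437.
Unit vector along 350° is (sin 350°, cos 350°) = (-0.1736, 0.9848).
Slope in that direction = a·(-0.1736) + b·(0.9848) = 0.25475.
Apparent dip = arctan|0.25475| = 14.3° (true dip is 37.7°, so apparent ≤ true as expected).

14.3°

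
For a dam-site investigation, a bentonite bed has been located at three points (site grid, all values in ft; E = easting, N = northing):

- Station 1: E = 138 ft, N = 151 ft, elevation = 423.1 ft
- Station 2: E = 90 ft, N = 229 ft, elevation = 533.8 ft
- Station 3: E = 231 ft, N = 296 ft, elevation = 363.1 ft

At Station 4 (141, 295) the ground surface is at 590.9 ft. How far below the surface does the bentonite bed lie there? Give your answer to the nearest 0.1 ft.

Let the plane be z = a·E + b·N + c.
Station 2−Station 1: −48a + 78b = 110.7;  Station 3−Station 1: 93a + 145b = −60.
Solving gives a = −1.45853, b = 0.52168.
Then c = 423.1 − a·138 − b·151 = 545.60.
At (141, 295): z_contact = −205.65 + 153.89 + 545.60 = 493.85 ft.
Depth below ground = 590.9 − 493.85 = 97.1 ft.

97.1 ft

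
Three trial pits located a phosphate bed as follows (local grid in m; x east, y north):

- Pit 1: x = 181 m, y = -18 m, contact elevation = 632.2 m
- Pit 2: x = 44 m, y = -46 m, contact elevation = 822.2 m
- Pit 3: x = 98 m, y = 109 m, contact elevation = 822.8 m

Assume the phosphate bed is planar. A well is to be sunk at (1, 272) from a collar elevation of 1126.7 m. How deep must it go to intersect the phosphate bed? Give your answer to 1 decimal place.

73.5 m

Let the plane be z = a·x + b·y + c.
Pit 2−Pit 1: −137a − 28b = 190;  Pit 3−Pit 1: −83a + 127b = 190.6.
Solving gives a = −1.49403, b = 0.52437.
Then c = 632.2 − a·181 − b·-18 = 912.06.
At (1, 272): z_contact = −1.49 + 142.63 + 912.06 = 1053.19 m.
Depth below ground = 1126.7 − 1053.19 = 73.5 m.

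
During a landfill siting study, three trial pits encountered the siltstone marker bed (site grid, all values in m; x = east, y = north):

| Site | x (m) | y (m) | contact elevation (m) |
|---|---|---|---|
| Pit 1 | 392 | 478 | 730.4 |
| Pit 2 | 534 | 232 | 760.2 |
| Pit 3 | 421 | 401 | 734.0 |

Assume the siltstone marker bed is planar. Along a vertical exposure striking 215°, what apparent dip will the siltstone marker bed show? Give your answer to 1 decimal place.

16.1°

Let the plane be z = a·x + b·y + c.
Pit 2−Pit 1: 142a − 246b = 29.8;  Pit 3−Pit 1: 29a − 77b = 3.6.
Solving gives a = 0.37079, b = 0.09289.
Unit vector along 215° is (sin 215°, cos 215°) = (-0.5736, -0.8192).
Slope in that direction = a·(-0.5736) + b·(-0.8192) = −0.28877.
Apparent dip = arctan|0.28877| = 16.1° (true dip is 20.9°, so apparent ≤ true as expected).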